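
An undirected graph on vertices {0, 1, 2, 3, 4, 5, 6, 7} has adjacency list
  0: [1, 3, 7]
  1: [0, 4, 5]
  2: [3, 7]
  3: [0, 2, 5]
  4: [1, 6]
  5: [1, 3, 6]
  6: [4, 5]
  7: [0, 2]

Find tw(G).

2

A width-2 tree decomposition is:
Bags: B1 = {1, 4, 6}  B2 = {1, 5, 6}  B3 = {0, 1, 5}  B4 = {0, 3, 5}  B5 = {0, 3, 7}  B6 = {2, 3, 7}
Tree: B1–B2, B2–B3, B3–B4, B4–B5, B5–B6
Every bag has size at most 3, so the width is 3 − 1 = 2 and tw(G) ≤ 2. For the lower bound, G contains the cycle 4–6–5–1–4, so G is not a forest; only forests have treewidth ≤ 1, hence tw(G) ≥ 2. Hence tw(G) = 2 exactly.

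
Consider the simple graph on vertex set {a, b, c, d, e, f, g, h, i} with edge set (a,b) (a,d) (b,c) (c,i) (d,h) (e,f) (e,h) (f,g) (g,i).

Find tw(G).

2

A width-2 tree decomposition is:
Bags: B1 = {a, d, h}  B2 = {a, e, h}  B3 = {a, e, f}  B4 = {a, f, g}  B5 = {a, g, i}  B6 = {a, c, i}  B7 = {a, b, c}
Tree: B1–B2, B2–B3, B3–B4, B4–B5, B5–B6, B6–B7
The largest bag has 3 vertices, giving width 2; this decomposition certifies tw(G) ≤ 2. The edges a–d–h–e–f–g–i–c–b–a form a cycle, so G is not a tree and its treewidth is at least 2. Therefore the treewidth is 2.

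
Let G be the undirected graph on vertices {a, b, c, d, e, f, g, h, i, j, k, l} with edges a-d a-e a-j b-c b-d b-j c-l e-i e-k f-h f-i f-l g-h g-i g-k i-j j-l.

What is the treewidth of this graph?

A width-3 tree decomposition is:
Bags: B1 = {a, b, c, d}  B2 = {a, b, c, j}  B3 = {a, c, j, l}  B4 = {a, e, j, l}  B5 = {e, i, j, l}  B6 = {e, f, i, l}  B7 = {e, f, i, k}  B8 = {f, g, i, k}  B9 = {f, g, h, k}
Tree: B1–B2, B2–B3, B3–B4, B4–B5, B5–B6, B6–B7, B7–B8, B8–B9
Each bag holds 4 vertices, so the decomposition has width 3, which upper-bounds the treewidth. For the lower bound: the 4 vertex sets {b,c,d}, {a}, {j}, {e,f,i,l} are disjoint, each induces a connected subgraph, and every pair is joined by at least one edge of G. Contracting each set to a single vertex therefore yields K_{4} as a minor, and since treewidth is minor-monotone, tw(G) ≥ tw(K_{4}) = 3. Hence tw(G) = 3 exactly.

3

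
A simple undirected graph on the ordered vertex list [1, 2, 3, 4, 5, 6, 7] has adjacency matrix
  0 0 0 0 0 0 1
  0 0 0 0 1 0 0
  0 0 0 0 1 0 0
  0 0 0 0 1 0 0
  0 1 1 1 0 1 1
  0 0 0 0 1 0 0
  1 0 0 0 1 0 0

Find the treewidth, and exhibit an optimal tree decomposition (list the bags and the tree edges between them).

Each bag holds 2 vertices, so the decomposition has width 1, which upper-bounds the treewidth. G has an edge, so its treewidth is at least 1. Hence tw(G) = 1 exactly.

Treewidth 1.
Bags: B1 = {5, 7}  B2 = {1, 7}  B3 = {5, 6}  B4 = {4, 5}  B5 = {2, 5}  B6 = {3, 5}
Tree: B1–B2, B1–B3, B1–B4, B1–B5, B3–B6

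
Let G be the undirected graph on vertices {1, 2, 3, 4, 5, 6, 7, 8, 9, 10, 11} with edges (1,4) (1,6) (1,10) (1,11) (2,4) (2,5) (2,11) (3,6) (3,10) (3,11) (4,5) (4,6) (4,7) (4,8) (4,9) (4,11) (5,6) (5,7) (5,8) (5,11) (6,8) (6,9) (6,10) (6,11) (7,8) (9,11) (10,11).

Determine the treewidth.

3

A width-3 tree decomposition is:
Bags: B1 = {4, 6, 9, 11}  B2 = {4, 5, 6, 11}  B3 = {4, 5, 6, 8}  B4 = {1, 4, 6, 11}  B5 = {1, 6, 10, 11}  B6 = {2, 4, 5, 11}  B7 = {3, 6, 10, 11}  B8 = {4, 5, 7, 8}
Tree: B1–B2, B2–B3, B1–B4, B4–B5, B2–B6, B5–B7, B3–B8
Every bag has size at most 4, so the width is 4 − 1 = 3 and tw(G) ≤ 3. For the lower bound, the 4 vertices {1, 6, 10, 11} are pairwise adjacent, and any tree decomposition puts a clique entirely inside one bag — forcing width ≥ 3. Hence tw(G) = 3 exactly.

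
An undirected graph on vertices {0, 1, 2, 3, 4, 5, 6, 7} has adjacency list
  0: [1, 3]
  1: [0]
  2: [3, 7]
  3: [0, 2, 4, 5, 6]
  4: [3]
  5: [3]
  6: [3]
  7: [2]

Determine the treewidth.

A width-1 tree decomposition is:
Bags: B1 = {0, 3}  B2 = {3, 6}  B3 = {2, 3}  B4 = {3, 4}  B5 = {2, 7}  B6 = {0, 1}  B7 = {3, 5}
Tree: B1–B2, B2–B3, B2–B4, B3–B5, B1–B6, B4–B7
The largest bag has 2 vertices, giving width 1; this decomposition certifies tw(G) ≤ 1. Since G has at least one edge (e.g. 3–0), it is not an edgeless graph, so tw(G) ≥ 1. Combining the bounds, tw(G) = 1.

1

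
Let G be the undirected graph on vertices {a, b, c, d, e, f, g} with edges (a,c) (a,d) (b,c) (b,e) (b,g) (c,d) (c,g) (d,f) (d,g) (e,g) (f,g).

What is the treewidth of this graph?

2

A width-2 tree decomposition is:
Bags: B1 = {c, d, g}  B2 = {b, c, g}  B3 = {a, c, d}  B4 = {b, e, g}  B5 = {d, f, g}
Tree: B1–B2, B1–B3, B2–B4, B1–B5
The largest bag has 3 vertices, giving width 2; this decomposition certifies tw(G) ≤ 2. For the lower bound, the 3 vertices {c, d, g} are pairwise adjacent, and any tree decomposition puts a clique entirely inside one bag — forcing width ≥ 2. Hence tw(G) = 2 exactly.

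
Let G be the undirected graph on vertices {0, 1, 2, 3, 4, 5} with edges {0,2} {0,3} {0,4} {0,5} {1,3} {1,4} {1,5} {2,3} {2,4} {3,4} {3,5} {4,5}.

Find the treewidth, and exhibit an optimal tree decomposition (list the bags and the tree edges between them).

Each bag holds 4 vertices, so the decomposition has width 3, which upper-bounds the treewidth. Conversely, {0, 2, 3, 4} is a clique of size 4, and the vertices of any clique must share a bag in every tree decomposition; so some bag has ≥ 4 vertices and tw(G) ≥ 3. Combining the bounds, tw(G) = 3.

Treewidth 3.
Bags: B1 = {0, 3, 4, 5}  B2 = {1, 3, 4, 5}  B3 = {0, 2, 3, 4}
Tree: B1–B2, B1–B3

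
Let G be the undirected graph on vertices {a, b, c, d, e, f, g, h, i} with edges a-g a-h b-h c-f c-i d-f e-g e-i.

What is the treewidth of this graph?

1

A width-1 tree decomposition is:
Bags: B1 = {d, f}  B2 = {c, f}  B3 = {c, i}  B4 = {e, i}  B5 = {e, g}  B6 = {a, g}  B7 = {a, h}  B8 = {b, h}
Tree: B1–B2, B2–B3, B3–B4, B4–B5, B5–B6, B6–B7, B7–B8
Each bag holds 2 vertices, so the decomposition has width 1, which upper-bounds the treewidth. Any graph with an edge has treewidth ≥ 1, and G has the edge d–f. Combining the bounds, tw(G) = 1.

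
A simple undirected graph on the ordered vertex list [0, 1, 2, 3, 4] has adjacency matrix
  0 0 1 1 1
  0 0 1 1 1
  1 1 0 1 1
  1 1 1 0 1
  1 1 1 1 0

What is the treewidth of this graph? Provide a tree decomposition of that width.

Treewidth 3.
One optimal decomposition is:
Bags: B1 = {0, 2, 3, 4}  B2 = {1, 2, 3, 4}
Tree: B1–B2

Every bag has size at most 4, so the width is 4 − 1 = 3 and tw(G) ≤ 3. Conversely, {0, 2, 3, 4} is a clique of size 4, and the vertices of any clique must share a bag in every tree decomposition; so some bag has ≥ 4 vertices and tw(G) ≥ 3. The upper and lower bounds meet at 3, so that is the treewidth.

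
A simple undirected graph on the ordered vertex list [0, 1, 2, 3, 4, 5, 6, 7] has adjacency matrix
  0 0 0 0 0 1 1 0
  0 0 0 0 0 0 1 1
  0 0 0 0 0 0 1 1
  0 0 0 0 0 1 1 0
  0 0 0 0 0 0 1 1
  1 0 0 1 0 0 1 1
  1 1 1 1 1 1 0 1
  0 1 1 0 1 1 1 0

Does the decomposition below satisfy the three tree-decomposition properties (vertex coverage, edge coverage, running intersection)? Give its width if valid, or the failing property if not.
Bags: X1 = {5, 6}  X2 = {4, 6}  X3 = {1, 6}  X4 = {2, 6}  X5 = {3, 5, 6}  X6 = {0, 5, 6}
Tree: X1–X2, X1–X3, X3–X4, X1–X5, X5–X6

No — vertex 7 appears in no bag.

A tree decomposition must satisfy three properties: every vertex lies in some bag; for every edge, both endpoints lie together in some bag; and for every vertex, the bags containing it form a connected subtree. Here vertex 7 appears in no bag, so the decomposition is invalid.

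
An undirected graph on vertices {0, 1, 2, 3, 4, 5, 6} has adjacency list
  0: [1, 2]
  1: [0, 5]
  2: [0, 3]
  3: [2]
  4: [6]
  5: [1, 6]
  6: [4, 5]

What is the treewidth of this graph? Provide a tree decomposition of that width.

The largest bag has 2 vertices, giving width 1; this decomposition certifies tw(G) ≤ 1. G has an edge, so its treewidth is at least 1. Hence tw(G) = 1 exactly.

Treewidth 1.
Bags: B1 = {2, 3}  B2 = {0, 2}  B3 = {0, 1}  B4 = {1, 5}  B5 = {5, 6}  B6 = {4, 6}
Tree: B1–B2, B2–B3, B3–B4, B4–B5, B5–B6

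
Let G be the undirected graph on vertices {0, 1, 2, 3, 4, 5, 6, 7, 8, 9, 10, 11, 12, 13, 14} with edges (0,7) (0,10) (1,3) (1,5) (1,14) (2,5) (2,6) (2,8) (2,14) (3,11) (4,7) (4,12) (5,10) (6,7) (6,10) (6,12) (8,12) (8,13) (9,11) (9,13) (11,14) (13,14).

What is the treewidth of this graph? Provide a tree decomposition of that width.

Each bag holds 4 vertices, so the decomposition has width 3, which upper-bounds the treewidth. For the lower bound: the 4 vertex sets {3,9,11}, {1}, {14}, {2,5,8,13} are disjoint, each induces a connected subgraph, and every pair is joined by at least one edge of G. Contracting each set to a single vertex therefore yields K_{4} as a minor, and since treewidth is minor-monotone, tw(G) ≥ tw(K_{4}) = 3. Therefore the treewidth is 3.

Treewidth 3.
Bags: B1 = {1, 3, 9, 11}  B2 = {1, 9, 11, 14}  B3 = {1, 9, 13, 14}  B4 = {1, 5, 13, 14}  B5 = {2, 5, 13, 14}  B6 = {2, 5, 8, 13}  B7 = {2, 5, 8, 10}  B8 = {2, 6, 8, 10}  B9 = {6, 8, 10, 12}  B10 = {0, 6, 10, 12}  B11 = {0, 6, 7, 12}  B12 = {0, 4, 7, 12}
Tree: B1–B2, B2–B3, B3–B4, B4–B5, B5–B6, B6–B7, B7–B8, B8–B9, B9–B10, B10–B11, B11–B12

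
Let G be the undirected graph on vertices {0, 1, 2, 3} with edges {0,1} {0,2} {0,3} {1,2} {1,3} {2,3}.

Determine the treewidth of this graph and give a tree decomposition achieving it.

Treewidth 3.
One such decomposition:
Bags: B1 = {0, 1, 2, 3}
Tree: (single bag)

With just one bag of size 4, the width is 4 − 1 = 3, so tw(G) ≤ 3. Conversely, {0, 1, 2, 3} is a clique of size 4, and the vertices of any clique must share a bag in every tree decomposition; so some bag has ≥ 4 vertices and tw(G) ≥ 3. Combining the bounds, tw(G) = 3.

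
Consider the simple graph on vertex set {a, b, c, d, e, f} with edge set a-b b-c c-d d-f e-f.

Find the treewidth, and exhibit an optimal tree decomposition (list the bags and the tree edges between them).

Treewidth 1.
Bags: B1 = {a, b}  B2 = {b, c}  B3 = {c, d}  B4 = {d, f}  B5 = {e, f}
Tree: B1–B2, B2–B3, B3–B4, B4–B5

Each bag holds 2 vertices, so the decomposition has width 1, which upper-bounds the treewidth. Any graph with an edge has treewidth ≥ 1, and G has the edge a–b. The upper and lower bounds meet at 1, so that is the treewidth.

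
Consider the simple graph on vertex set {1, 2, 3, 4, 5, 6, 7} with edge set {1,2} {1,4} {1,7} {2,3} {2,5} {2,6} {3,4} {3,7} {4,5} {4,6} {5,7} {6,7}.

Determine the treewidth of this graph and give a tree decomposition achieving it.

Every bag has size at most 4, so the width is 4 − 1 = 3 and tw(G) ≤ 3. For the lower bound: the 4 vertex sets {1,2}, {4,5}, {7}, {3} are disjoint, each induces a connected subgraph, and every pair is joined by at least one edge of G. Contracting each set to a single vertex therefore yields K_{4} as a minor, and since treewidth is minor-monotone, tw(G) ≥ tw(K_{4}) = 3. The upper and lower bounds meet at 3, so that is the treewidth.

Treewidth 3.
One such decomposition:
Bags: B1 = {1, 2, 4, 7}  B2 = {2, 4, 5, 7}  B3 = {2, 3, 4, 7}  B4 = {2, 4, 6, 7}
Tree: B1–B2, B2–B3, B3–B4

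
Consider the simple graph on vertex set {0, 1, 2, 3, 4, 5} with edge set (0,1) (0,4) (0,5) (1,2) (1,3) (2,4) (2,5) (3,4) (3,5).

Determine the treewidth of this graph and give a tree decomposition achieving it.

Treewidth 3.
One optimal decomposition is:
Bags: B1 = {0, 2, 3, 4}  B2 = {0, 2, 3, 5}  B3 = {0, 1, 2, 3}
Tree: B1–B2, B2–B3

The largest bag has 4 vertices, giving width 3; this decomposition certifies tw(G) ≤ 3. For the lower bound: the 4 vertex sets {0,4}, {3,5}, {2}, {1} are disjoint, each induces a connected subgraph, and every pair is joined by at least one edge of G. Contracting each set to a single vertex therefore yields K_{4} as a minor, and since treewidth is minor-monotone, tw(G) ≥ tw(K_{4}) = 3. Therefore the treewidth is 3.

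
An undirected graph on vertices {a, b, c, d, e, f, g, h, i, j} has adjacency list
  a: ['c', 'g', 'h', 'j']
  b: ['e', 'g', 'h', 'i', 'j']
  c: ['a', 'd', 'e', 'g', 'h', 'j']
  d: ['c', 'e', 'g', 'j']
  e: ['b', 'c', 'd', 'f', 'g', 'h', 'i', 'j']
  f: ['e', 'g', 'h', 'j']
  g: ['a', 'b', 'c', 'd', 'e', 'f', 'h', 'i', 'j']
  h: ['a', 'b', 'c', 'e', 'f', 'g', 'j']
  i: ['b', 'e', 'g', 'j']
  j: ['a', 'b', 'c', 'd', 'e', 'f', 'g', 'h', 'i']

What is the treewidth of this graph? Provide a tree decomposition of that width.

Every bag has size at most 5, so the width is 5 − 1 = 4 and tw(G) ≤ 4. For the lower bound, the 5 vertices {c, d, e, g, j} are pairwise adjacent, and any tree decomposition puts a clique entirely inside one bag — forcing width ≥ 4. Combining the bounds, tw(G) = 4.

Treewidth 4.
One such decomposition:
Bags: B1 = {e, f, g, h, j}  B2 = {c, e, g, h, j}  B3 = {a, c, g, h, j}  B4 = {b, e, g, h, j}  B5 = {b, e, g, i, j}  B6 = {c, d, e, g, j}
Tree: B1–B2, B2–B3, B1–B4, B4–B5, B2–B6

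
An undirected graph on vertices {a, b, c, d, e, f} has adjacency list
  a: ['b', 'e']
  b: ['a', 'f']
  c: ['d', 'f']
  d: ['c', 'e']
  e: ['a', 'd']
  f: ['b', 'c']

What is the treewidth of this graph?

A width-2 tree decomposition is:
Bags: B1 = {b, c, f}  B2 = {b, c, d}  B3 = {b, d, e}  B4 = {a, b, e}
Tree: B1–B2, B2–B3, B3–B4
The largest bag has 3 vertices, giving width 2; this decomposition certifies tw(G) ≤ 2. For the lower bound, G contains the cycle b–f–c–d–e–a–b, so G is not a forest; only forests have treewidth ≤ 1, hence tw(G) ≥ 2. Combining the bounds, tw(G) = 2.

2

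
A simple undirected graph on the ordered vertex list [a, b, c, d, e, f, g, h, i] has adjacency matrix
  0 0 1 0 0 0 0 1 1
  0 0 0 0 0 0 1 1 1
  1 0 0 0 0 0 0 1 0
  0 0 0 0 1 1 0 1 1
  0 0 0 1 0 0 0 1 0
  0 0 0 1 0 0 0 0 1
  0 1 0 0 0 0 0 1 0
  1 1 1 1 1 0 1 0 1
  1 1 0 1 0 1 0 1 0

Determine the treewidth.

A width-2 tree decomposition is:
Bags: B1 = {d, h, i}  B2 = {d, f, i}  B3 = {a, h, i}  B4 = {a, c, h}  B5 = {d, e, h}  B6 = {b, h, i}  B7 = {b, g, h}
Tree: B1–B2, B1–B3, B3–B4, B1–B5, B3–B6, B6–B7
Every bag has size at most 3, so the width is 3 − 1 = 2 and tw(G) ≤ 2. Conversely, {b, g, h} is a clique of size 3, and the vertices of any clique must share a bag in every tree decomposition; so some bag has ≥ 3 vertices and tw(G) ≥ 2. Hence tw(G) = 2 exactly.

2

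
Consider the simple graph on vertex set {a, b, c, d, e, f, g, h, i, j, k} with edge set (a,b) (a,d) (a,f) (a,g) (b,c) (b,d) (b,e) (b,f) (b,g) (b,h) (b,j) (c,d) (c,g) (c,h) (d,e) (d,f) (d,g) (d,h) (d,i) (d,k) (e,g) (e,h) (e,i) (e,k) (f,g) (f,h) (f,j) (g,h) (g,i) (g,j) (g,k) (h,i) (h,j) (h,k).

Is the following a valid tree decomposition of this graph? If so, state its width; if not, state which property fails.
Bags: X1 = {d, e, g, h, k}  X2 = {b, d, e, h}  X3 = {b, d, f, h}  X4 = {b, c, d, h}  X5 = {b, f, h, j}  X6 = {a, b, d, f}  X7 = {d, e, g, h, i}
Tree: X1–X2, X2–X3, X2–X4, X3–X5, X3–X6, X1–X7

A tree decomposition must satisfy three properties: every vertex lies in some bag; for every edge, both endpoints lie together in some bag; and for every vertex, the bags containing it form a connected subtree. Here edge (g,b) lies in no bag, so the decomposition is invalid.

No — edge (g,b) lies in no bag.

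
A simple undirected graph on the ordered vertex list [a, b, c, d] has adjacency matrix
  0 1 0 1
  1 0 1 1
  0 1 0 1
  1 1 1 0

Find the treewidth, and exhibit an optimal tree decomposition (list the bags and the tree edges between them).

Treewidth 2.
One such decomposition:
Bags: B1 = {b, c, d}  B2 = {a, b, d}
Tree: B1–B2

Every bag has size at most 3, so the width is 3 − 1 = 2 and tw(G) ≤ 2. For the lower bound, the 3 vertices {b, c, d} are pairwise adjacent, and any tree decomposition puts a clique entirely inside one bag — forcing width ≥ 2. The upper and lower bounds meet at 2, so that is the treewidth.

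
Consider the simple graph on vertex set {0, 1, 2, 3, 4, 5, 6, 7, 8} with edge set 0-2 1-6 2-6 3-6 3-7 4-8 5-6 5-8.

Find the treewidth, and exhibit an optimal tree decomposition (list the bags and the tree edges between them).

Treewidth 1.
Bags: B1 = {2, 6}  B2 = {0, 2}  B3 = {3, 6}  B4 = {5, 6}  B5 = {1, 6}  B6 = {5, 8}  B7 = {4, 8}  B8 = {3, 7}
Tree: B1–B2, B1–B3, B3–B4, B3–B5, B4–B6, B6–B7, B3–B8

Each bag holds 2 vertices, so the decomposition has width 1, which upper-bounds the treewidth. G has an edge, so its treewidth is at least 1. Combining the bounds, tw(G) = 1.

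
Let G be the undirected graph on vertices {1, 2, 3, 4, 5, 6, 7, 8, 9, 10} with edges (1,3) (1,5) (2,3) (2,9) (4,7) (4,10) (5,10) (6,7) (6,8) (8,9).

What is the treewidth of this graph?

A width-2 tree decomposition is:
Bags: B1 = {1, 3, 5}  B2 = {3, 5, 10}  B3 = {3, 4, 10}  B4 = {3, 4, 7}  B5 = {3, 6, 7}  B6 = {3, 6, 8}  B7 = {3, 8, 9}  B8 = {2, 3, 9}
Tree: B1–B2, B2–B3, B3–B4, B4–B5, B5–B6, B6–B7, B7–B8
Every bag has size at most 3, so the width is 3 − 1 = 2 and tw(G) ≤ 2. For the lower bound, G contains the cycle 3–1–5–10–4–7–6–8–9–2–3, so G is not a forest; only forests have treewidth ≤ 1, hence tw(G) ≥ 2. Combining the bounds, tw(G) = 2.

2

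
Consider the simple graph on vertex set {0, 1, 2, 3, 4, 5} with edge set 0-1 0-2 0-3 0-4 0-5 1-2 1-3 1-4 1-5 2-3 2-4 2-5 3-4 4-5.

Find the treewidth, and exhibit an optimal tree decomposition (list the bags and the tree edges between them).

Treewidth 4.
One such decomposition:
Bags: B1 = {0, 1, 2, 4, 5}  B2 = {0, 1, 2, 3, 4}
Tree: B1–B2

Every bag has size at most 5, so the width is 5 − 1 = 4 and tw(G) ≤ 4. Conversely, {0, 1, 2, 3, 4} is a clique of size 5, and the vertices of any clique must share a bag in every tree decomposition; so some bag has ≥ 5 vertices and tw(G) ≥ 4. Combining the bounds, tw(G) = 4.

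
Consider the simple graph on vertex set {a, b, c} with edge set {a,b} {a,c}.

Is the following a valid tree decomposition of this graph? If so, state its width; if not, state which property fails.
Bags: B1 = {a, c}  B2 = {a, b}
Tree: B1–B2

Yes; width 1.

Every vertex of G appears in some bag (union = {a, b, c}); every edge is covered by a bag; and for each vertex v the set of bags containing v is connected in the bag tree. The decomposition is therefore valid. The largest bag has 2 vertices, so the width is 1.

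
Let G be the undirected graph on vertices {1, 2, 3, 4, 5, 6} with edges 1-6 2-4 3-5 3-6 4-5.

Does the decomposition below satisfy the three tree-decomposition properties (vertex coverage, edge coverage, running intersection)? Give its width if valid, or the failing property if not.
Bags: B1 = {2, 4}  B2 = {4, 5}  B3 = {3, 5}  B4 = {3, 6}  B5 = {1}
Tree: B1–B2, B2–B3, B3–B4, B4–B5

A tree decomposition must satisfy three properties: every vertex lies in some bag; for every edge, both endpoints lie together in some bag; and for every vertex, the bags containing it form a connected subtree. Here edge (6,1) lies in no bag, so the decomposition is invalid.

No — edge (6,1) lies in no bag.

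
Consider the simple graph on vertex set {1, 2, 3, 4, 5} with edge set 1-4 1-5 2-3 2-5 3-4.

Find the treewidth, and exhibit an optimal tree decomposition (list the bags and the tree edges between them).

Treewidth 2.
One such decomposition:
Bags: B1 = {1, 3, 4}  B2 = {1, 2, 3}  B3 = {1, 2, 5}
Tree: B1–B2, B2–B3

Every bag has size at most 3, so the width is 3 − 1 = 2 and tw(G) ≤ 2. The edges 1–4–3–2–5–1 form a cycle, so G is not a tree and its treewidth is at least 2. Combining the bounds, tw(G) = 2.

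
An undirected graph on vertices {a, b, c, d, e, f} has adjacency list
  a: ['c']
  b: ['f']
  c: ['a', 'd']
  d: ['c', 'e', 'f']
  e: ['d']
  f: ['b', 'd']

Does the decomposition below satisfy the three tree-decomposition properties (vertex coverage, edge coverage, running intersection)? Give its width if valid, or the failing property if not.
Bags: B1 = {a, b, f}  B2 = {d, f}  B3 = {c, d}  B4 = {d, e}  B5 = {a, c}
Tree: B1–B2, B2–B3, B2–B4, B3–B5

A tree decomposition must satisfy three properties: every vertex lies in some bag; for every edge, both endpoints lie together in some bag; and for every vertex, the bags containing it form a connected subtree. Here bags containing vertex a are not connected in the tree, so the decomposition is invalid.

No — bags containing vertex a are not connected in the tree.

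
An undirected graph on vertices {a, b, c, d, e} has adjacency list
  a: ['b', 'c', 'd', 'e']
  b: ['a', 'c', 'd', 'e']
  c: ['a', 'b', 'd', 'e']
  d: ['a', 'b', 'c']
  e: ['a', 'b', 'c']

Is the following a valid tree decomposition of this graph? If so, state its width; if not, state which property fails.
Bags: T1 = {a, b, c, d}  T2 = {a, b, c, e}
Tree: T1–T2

Checking the three conditions: (i) the bags cover all of {a, b, c, d, e}; (ii) for each edge, some bag contains both endpoints; (iii) the bags containing any fixed vertex form a subtree. All hold, so the decomposition is valid with width 4 − 1 = 3.

Yes; width 3.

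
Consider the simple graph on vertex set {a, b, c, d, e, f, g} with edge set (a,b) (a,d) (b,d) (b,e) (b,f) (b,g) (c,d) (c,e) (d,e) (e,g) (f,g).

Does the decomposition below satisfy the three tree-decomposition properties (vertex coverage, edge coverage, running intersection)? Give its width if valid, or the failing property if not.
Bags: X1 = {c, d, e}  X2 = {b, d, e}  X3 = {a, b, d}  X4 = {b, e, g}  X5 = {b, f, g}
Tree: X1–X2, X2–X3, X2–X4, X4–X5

Vertex coverage: the bags together contain {a, b, c, d, e, f, g}, the full vertex set. Edge coverage: each edge of G has both endpoints in at least one bag. Running intersection: for every vertex, the bags containing it form a connected subtree. All three properties hold, so this is a valid tree decomposition of width max|bag| − 1 = 2, and hence tw(G) ≤ 2.

Yes; width 2.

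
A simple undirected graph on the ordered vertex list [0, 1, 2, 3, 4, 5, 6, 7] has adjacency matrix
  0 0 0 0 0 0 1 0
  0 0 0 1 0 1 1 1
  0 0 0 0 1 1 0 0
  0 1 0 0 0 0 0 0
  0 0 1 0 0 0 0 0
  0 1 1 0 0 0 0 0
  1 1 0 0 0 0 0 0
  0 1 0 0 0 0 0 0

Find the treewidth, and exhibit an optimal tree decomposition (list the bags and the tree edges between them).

The largest bag has 2 vertices, giving width 1; this decomposition certifies tw(G) ≤ 1. G has an edge, so its treewidth is at least 1. Therefore the treewidth is 1.

Treewidth 1.
One such decomposition:
Bags: B1 = {2, 5}  B2 = {2, 4}  B3 = {1, 5}  B4 = {1, 3}  B5 = {1, 7}  B6 = {1, 6}  B7 = {0, 6}
Tree: B1–B2, B1–B3, B3–B4, B4–B5, B5–B6, B6–B7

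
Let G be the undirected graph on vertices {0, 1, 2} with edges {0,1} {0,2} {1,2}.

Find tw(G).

A width-2 tree decomposition is:
Bags: B1 = {0, 1, 2}
Tree: (single bag)
With just one bag of size 3, the width is 3 − 1 = 2, so tw(G) ≤ 2. Conversely, {0, 1, 2} is a clique of size 3, and the vertices of any clique must share a bag in every tree decomposition; so some bag has ≥ 3 vertices and tw(G) ≥ 2. The upper and lower bounds meet at 2, so that is the treewidth.

2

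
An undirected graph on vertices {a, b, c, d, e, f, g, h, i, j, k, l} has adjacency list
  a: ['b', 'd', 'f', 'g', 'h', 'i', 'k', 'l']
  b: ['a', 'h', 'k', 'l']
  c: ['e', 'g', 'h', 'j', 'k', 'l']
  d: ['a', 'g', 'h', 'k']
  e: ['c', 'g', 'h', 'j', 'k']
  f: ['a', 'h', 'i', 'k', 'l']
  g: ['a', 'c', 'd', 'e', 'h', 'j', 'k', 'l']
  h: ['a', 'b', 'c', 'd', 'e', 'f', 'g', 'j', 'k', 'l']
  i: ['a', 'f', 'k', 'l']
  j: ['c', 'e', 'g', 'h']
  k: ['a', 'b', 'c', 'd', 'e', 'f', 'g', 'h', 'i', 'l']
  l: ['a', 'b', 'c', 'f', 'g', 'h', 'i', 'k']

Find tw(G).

A width-4 tree decomposition is:
Bags: B1 = {a, d, g, h, k}  B2 = {a, g, h, k, l}  B3 = {c, g, h, k, l}  B4 = {a, b, h, k, l}  B5 = {c, e, g, h, k}  B6 = {a, f, h, k, l}  B7 = {c, e, g, h, j}  B8 = {a, f, i, k, l}
Tree: B1–B2, B2–B3, B2–B4, B3–B5, B2–B6, B5–B7, B6–B8
The largest bag has 5 vertices, giving width 4; this decomposition certifies tw(G) ≤ 4. Conversely, {c, e, g, h, j} is a clique of size 5, and the vertices of any clique must share a bag in every tree decomposition; so some bag has ≥ 5 vertices and tw(G) ≥ 4. Hence tw(G) = 4 exactly.

4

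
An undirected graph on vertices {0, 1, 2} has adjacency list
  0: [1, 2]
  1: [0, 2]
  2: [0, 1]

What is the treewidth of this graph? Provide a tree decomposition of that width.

Treewidth 2.
One such decomposition:
Bags: B1 = {0, 1, 2}
Tree: (single bag)

A single bag containing all 3 vertices is trivially a valid decomposition of width 2. For the lower bound, the 3 vertices {0, 1, 2} are pairwise adjacent, and any tree decomposition puts a clique entirely inside one bag — forcing width ≥ 2. Therefore the treewidth is 2.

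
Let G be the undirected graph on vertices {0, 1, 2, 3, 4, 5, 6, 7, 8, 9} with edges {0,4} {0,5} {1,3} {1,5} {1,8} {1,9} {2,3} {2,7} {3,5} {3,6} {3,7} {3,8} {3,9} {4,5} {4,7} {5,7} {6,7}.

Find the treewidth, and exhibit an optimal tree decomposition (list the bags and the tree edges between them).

Treewidth 2.
One such decomposition:
Bags: B1 = {4, 5, 7}  B2 = {3, 5, 7}  B3 = {3, 6, 7}  B4 = {2, 3, 7}  B5 = {1, 3, 5}  B6 = {0, 4, 5}  B7 = {1, 3, 9}  B8 = {1, 3, 8}
Tree: B1–B2, B2–B3, B2–B4, B2–B5, B1–B6, B5–B7, B5–B8

The largest bag has 3 vertices, giving width 2; this decomposition certifies tw(G) ≤ 2. For the lower bound, the 3 vertices {0, 4, 5} are pairwise adjacent, and any tree decomposition puts a clique entirely inside one bag — forcing width ≥ 2. Combining the bounds, tw(G) = 2.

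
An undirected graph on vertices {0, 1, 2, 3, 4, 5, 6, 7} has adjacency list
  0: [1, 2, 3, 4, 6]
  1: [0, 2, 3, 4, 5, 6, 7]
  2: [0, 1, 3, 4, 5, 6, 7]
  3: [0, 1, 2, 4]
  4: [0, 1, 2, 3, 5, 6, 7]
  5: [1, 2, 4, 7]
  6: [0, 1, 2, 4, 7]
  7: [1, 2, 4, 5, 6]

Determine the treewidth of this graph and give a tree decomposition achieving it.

The largest bag has 5 vertices, giving width 4; this decomposition certifies tw(G) ≤ 4. For the lower bound, the 5 vertices {0, 1, 2, 3, 4} are pairwise adjacent, and any tree decomposition puts a clique entirely inside one bag — forcing width ≥ 4. The upper and lower bounds meet at 4, so that is the treewidth.

Treewidth 4.
One optimal decomposition is:
Bags: B1 = {1, 2, 4, 6, 7}  B2 = {0, 1, 2, 4, 6}  B3 = {1, 2, 4, 5, 7}  B4 = {0, 1, 2, 3, 4}
Tree: B1–B2, B1–B3, B2–B4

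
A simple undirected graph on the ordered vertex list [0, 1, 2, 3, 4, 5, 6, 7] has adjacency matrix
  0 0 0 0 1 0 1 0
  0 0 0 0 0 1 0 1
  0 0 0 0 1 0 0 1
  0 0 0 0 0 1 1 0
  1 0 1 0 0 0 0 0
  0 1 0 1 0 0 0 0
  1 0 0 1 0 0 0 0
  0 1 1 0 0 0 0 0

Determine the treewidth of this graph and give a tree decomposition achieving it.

Treewidth 2.
One such decomposition:
Bags: B1 = {1, 5, 7}  B2 = {2, 5, 7}  B3 = {2, 4, 5}  B4 = {0, 4, 5}  B5 = {0, 5, 6}  B6 = {3, 5, 6}
Tree: B1–B2, B2–B3, B3–B4, B4–B5, B5–B6

The largest bag has 3 vertices, giving width 2; this decomposition certifies tw(G) ≤ 2. Since 5–1–7–2–4–0–6–3–5 is a cycle in G, G is not acyclic. Forests are exactly the graphs of treewidth ≤ 1, so tw(G) ≥ 2. Combining the bounds, tw(G) = 2.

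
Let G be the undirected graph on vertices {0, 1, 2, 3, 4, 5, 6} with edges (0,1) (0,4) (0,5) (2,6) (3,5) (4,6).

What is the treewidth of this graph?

1

A width-1 tree decomposition is:
Bags: B1 = {0, 4}  B2 = {0, 5}  B3 = {0, 1}  B4 = {4, 6}  B5 = {2, 6}  B6 = {3, 5}
Tree: B1–B2, B1–B3, B1–B4, B4–B5, B2–B6
Every bag has size at most 2, so the width is 2 − 1 = 1 and tw(G) ≤ 1. Since G has at least one edge (e.g. 4–0), it is not an edgeless graph, so tw(G) ≥ 1. Hence tw(G) = 1 exactly.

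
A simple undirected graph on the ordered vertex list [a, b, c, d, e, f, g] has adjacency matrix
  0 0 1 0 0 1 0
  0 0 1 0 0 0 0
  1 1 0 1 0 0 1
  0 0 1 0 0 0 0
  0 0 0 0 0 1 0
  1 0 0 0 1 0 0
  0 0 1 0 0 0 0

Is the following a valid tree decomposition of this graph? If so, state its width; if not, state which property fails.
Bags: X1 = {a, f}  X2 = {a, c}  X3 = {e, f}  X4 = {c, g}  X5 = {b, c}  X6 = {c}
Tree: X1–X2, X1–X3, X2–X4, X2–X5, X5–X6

No — vertex d appears in no bag.

A tree decomposition must satisfy three properties: every vertex lies in some bag; for every edge, both endpoints lie together in some bag; and for every vertex, the bags containing it form a connected subtree. Here vertex d appears in no bag, so the decomposition is invalid.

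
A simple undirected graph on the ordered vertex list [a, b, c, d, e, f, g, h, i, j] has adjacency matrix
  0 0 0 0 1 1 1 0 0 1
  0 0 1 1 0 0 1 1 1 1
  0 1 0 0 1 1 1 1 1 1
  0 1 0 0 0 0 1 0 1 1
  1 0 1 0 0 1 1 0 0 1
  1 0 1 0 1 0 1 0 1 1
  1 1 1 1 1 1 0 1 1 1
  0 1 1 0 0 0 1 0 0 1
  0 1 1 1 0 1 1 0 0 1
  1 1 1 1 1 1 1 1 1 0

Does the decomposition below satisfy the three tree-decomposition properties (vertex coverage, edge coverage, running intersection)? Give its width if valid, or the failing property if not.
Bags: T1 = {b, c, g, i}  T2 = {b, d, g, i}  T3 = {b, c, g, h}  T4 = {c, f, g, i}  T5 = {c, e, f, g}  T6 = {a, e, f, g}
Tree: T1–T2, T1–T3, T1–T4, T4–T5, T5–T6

A tree decomposition must satisfy three properties: every vertex lies in some bag; for every edge, both endpoints lie together in some bag; and for every vertex, the bags containing it form a connected subtree. Here vertex j appears in no bag, so the decomposition is invalid.

No — vertex j appears in no bag.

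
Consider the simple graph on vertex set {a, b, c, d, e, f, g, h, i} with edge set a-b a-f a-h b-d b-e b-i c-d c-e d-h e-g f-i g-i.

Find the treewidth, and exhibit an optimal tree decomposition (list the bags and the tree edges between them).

Treewidth 3.
One optimal decomposition is:
Bags: B1 = {c, d, e, g}  B2 = {b, d, e, g}  B3 = {b, d, g, i}  B4 = {b, d, h, i}  B5 = {a, b, h, i}  B6 = {a, f, h, i}
Tree: B1–B2, B2–B3, B3–B4, B4–B5, B5–B6

Every bag has size at most 4, so the width is 4 − 1 = 3 and tw(G) ≤ 3. For the lower bound: the 4 vertex sets {c,e,g}, {d}, {b}, {a,f,h,i} are disjoint, each induces a connected subgraph, and every pair is joined by at least one edge of G. Contracting each set to a single vertex therefore yields K_{4} as a minor, and since treewidth is minor-monotone, tw(G) ≥ tw(K_{4}) = 3. The upper and lower bounds meet at 3, so that is the treewidth.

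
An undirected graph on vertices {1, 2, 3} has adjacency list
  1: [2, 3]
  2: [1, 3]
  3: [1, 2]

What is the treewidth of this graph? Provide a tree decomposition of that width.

Treewidth 2.
Bags: B1 = {1, 2, 3}
Tree: (single bag)

A single bag containing all 3 vertices is trivially a valid decomposition of width 2. On the other hand G contains the 3-clique {1, 2, 3}. A clique must lie in a single bag of any decomposition, so no decomposition can have width below 2. Combining the bounds, tw(G) = 2.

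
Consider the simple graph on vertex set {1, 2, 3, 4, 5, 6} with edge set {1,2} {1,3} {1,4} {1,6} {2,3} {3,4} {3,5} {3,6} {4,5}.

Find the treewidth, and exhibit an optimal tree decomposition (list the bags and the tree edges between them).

The largest bag has 3 vertices, giving width 2; this decomposition certifies tw(G) ≤ 2. For the lower bound, the 3 vertices {1, 2, 3} are pairwise adjacent, and any tree decomposition puts a clique entirely inside one bag — forcing width ≥ 2. Therefore the treewidth is 2.

Treewidth 2.
Bags: B1 = {1, 2, 3}  B2 = {1, 3, 4}  B3 = {3, 4, 5}  B4 = {1, 3, 6}
Tree: B1–B2, B2–B3, B1–B4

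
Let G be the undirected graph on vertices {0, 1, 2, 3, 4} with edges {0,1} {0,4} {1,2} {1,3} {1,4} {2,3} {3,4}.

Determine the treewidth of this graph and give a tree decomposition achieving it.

Each bag holds 3 vertices, so the decomposition has width 2, which upper-bounds the treewidth. Conversely, {0, 1, 4} is a clique of size 3, and the vertices of any clique must share a bag in every tree decomposition; so some bag has ≥ 3 vertices and tw(G) ≥ 2. Hence tw(G) = 2 exactly.

Treewidth 2.
One optimal decomposition is:
Bags: B1 = {1, 3, 4}  B2 = {0, 1, 4}  B3 = {1, 2, 3}
Tree: B1–B2, B1–B3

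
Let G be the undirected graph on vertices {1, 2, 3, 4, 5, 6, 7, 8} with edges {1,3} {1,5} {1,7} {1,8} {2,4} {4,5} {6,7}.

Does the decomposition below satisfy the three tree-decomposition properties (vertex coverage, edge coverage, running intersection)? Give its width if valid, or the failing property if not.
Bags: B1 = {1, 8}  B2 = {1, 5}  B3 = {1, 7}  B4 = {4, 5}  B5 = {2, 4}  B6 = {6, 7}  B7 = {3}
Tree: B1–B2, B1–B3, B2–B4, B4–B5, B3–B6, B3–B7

A tree decomposition must satisfy three properties: every vertex lies in some bag; for every edge, both endpoints lie together in some bag; and for every vertex, the bags containing it form a connected subtree. Here edge (1,3) lies in no bag, so the decomposition is invalid.

No — edge (1,3) lies in no bag.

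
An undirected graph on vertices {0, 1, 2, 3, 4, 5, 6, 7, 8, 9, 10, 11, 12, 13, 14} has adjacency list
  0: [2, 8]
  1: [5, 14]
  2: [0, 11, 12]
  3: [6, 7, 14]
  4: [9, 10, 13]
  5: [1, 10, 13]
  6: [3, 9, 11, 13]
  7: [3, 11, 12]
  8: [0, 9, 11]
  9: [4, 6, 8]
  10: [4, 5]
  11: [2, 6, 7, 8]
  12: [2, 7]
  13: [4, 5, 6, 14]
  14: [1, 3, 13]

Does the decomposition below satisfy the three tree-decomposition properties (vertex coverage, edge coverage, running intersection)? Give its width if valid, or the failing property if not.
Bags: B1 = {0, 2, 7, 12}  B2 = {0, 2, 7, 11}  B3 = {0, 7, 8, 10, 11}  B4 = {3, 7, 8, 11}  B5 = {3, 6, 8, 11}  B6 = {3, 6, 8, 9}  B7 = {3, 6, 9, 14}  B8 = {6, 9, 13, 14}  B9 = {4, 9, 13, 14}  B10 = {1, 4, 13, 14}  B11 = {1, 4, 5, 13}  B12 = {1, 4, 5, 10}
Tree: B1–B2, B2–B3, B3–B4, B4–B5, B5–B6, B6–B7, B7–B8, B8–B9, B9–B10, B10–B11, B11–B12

A tree decomposition must satisfy three properties: every vertex lies in some bag; for every edge, both endpoints lie together in some bag; and for every vertex, the bags containing it form a connected subtree. Here bags containing vertex 10 are not connected in the tree, so the decomposition is invalid.

No — bags containing vertex 10 are not connected in the tree.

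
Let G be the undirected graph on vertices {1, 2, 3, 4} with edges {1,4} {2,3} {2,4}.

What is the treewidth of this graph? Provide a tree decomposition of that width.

Each bag holds 2 vertices, so the decomposition has width 1, which upper-bounds the treewidth. G has an edge, so its treewidth is at least 1. Combining the bounds, tw(G) = 1.

Treewidth 1.
One optimal decomposition is:
Bags: B1 = {2, 3}  B2 = {2, 4}  B3 = {1, 4}
Tree: B1–B2, B2–B3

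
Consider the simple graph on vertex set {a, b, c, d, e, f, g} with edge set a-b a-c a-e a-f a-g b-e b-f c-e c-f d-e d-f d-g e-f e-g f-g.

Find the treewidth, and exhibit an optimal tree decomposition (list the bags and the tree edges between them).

Each bag holds 4 vertices, so the decomposition has width 3, which upper-bounds the treewidth. On the other hand G contains the 4-clique {d, e, f, g}. A clique must lie in a single bag of any decomposition, so no decomposition can have width below 3. The upper and lower bounds meet at 3, so that is the treewidth.

Treewidth 3.
One such decomposition:
Bags: B1 = {a, b, e, f}  B2 = {a, c, e, f}  B3 = {a, e, f, g}  B4 = {d, e, f, g}
Tree: B1–B2, B1–B3, B3–B4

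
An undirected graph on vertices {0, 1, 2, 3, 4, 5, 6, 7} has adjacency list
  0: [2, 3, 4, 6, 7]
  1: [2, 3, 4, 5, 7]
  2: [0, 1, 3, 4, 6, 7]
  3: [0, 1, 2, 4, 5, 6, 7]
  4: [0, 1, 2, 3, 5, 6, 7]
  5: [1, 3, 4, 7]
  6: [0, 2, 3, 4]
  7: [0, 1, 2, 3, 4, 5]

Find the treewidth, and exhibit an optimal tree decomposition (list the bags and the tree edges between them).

Treewidth 4.
Bags: B1 = {1, 2, 3, 4, 7}  B2 = {0, 2, 3, 4, 7}  B3 = {0, 2, 3, 4, 6}  B4 = {1, 3, 4, 5, 7}
Tree: B1–B2, B2–B3, B1–B4

Each bag holds 5 vertices, so the decomposition has width 4, which upper-bounds the treewidth. For the lower bound, the 5 vertices {0, 2, 3, 4, 6} are pairwise adjacent, and any tree decomposition puts a clique entirely inside one bag — forcing width ≥ 4. Therefore the treewidth is 4.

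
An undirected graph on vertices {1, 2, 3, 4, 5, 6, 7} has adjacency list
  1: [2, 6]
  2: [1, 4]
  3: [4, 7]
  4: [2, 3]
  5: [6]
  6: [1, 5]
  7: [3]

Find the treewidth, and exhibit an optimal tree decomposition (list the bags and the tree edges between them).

Each bag holds 2 vertices, so the decomposition has width 1, which upper-bounds the treewidth. Since G has at least one edge (e.g. 5–6), it is not an edgeless graph, so tw(G) ≥ 1. Hence tw(G) = 1 exactly.

Treewidth 1.
Bags: B1 = {5, 6}  B2 = {1, 6}  B3 = {1, 2}  B4 = {2, 4}  B5 = {3, 4}  B6 = {3, 7}
Tree: B1–B2, B2–B3, B3–B4, B4–B5, B5–B6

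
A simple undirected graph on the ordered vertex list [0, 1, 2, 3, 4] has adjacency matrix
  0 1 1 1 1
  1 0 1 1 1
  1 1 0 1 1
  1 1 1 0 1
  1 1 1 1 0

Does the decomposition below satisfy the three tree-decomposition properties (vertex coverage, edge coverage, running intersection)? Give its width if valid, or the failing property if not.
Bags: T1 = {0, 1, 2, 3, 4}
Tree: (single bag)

Checking the three conditions: (i) the bags cover all of {0, 1, 2, 3, 4}; (ii) for each edge, some bag contains both endpoints; (iii) the bags containing any fixed vertex form a subtree. All hold, so the decomposition is valid with width 5 − 1 = 4.

Yes; width 4.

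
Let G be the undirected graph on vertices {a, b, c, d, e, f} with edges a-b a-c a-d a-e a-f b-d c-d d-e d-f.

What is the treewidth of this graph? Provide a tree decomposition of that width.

The largest bag has 3 vertices, giving width 2; this decomposition certifies tw(G) ≤ 2. For the lower bound, the 3 vertices {a, d, e} are pairwise adjacent, and any tree decomposition puts a clique entirely inside one bag — forcing width ≥ 2. Therefore the treewidth is 2.

Treewidth 2.
Bags: B1 = {a, d, f}  B2 = {a, c, d}  B3 = {a, d, e}  B4 = {a, b, d}
Tree: B1–B2, B1–B3, B1–B4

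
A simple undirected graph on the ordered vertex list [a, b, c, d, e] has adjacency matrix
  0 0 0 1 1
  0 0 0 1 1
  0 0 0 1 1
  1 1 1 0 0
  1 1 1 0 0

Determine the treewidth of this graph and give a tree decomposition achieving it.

Treewidth 2.
One optimal decomposition is:
Bags: B1 = {b, d, e}  B2 = {c, d, e}  B3 = {a, d, e}
Tree: B1–B2, B2–B3

Every bag has size at most 3, so the width is 3 − 1 = 2 and tw(G) ≤ 2. For the lower bound, G contains the cycle b–d–c–e–b, so G is not a forest; only forests have treewidth ≤ 1, hence tw(G) ≥ 2. Therefore the treewidth is 2.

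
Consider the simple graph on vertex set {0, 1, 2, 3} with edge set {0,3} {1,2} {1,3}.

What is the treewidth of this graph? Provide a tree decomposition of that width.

Each bag holds 2 vertices, so the decomposition has width 1, which upper-bounds the treewidth. Since G has at least one edge (e.g. 3–1), it is not an edgeless graph, so tw(G) ≥ 1. The upper and lower bounds meet at 1, so that is the treewidth.

Treewidth 1.
Bags: B1 = {1, 3}  B2 = {0, 3}  B3 = {1, 2}
Tree: B1–B2, B1–B3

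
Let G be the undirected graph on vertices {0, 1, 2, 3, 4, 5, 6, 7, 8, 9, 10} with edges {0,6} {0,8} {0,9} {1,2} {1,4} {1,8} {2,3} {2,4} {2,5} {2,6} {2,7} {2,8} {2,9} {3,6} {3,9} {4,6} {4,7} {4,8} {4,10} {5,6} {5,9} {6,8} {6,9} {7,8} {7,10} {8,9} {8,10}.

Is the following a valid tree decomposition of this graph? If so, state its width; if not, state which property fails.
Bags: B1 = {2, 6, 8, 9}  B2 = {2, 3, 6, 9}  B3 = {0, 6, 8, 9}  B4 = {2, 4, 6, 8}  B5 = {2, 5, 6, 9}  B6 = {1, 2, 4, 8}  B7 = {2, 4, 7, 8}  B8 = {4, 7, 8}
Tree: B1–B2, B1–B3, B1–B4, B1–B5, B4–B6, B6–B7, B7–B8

No — vertex 10 appears in no bag.

A tree decomposition must satisfy three properties: every vertex lies in some bag; for every edge, both endpoints lie together in some bag; and for every vertex, the bags containing it form a connected subtree. Here vertex 10 appears in no bag, so the decomposition is invalid.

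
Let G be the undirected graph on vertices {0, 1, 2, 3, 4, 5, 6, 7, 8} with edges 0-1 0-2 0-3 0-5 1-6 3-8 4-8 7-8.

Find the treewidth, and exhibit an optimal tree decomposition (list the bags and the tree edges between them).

Every bag has size at most 2, so the width is 2 − 1 = 1 and tw(G) ≤ 1. G has an edge, so its treewidth is at least 1. The upper and lower bounds meet at 1, so that is the treewidth.

Treewidth 1.
One such decomposition:
Bags: B1 = {3, 8}  B2 = {0, 3}  B3 = {0, 1}  B4 = {4, 8}  B5 = {1, 6}  B6 = {0, 2}  B7 = {7, 8}  B8 = {0, 5}
Tree: B1–B2, B2–B3, B1–B4, B3–B5, B2–B6, B1–B7, B3–B8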